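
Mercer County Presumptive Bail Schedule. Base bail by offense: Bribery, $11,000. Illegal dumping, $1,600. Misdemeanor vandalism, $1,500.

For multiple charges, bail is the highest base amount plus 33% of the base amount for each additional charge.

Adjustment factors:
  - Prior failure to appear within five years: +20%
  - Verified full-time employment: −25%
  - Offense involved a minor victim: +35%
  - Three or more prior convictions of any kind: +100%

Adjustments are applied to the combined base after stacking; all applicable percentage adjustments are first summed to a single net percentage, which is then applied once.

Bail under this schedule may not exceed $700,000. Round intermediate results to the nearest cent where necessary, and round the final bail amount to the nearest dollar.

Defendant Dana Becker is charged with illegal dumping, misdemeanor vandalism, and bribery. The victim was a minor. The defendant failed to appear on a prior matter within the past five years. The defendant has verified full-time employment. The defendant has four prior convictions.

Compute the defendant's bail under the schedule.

Base amounts from the schedule: illegal dumping $1,600; misdemeanor vandalism $1,500; bribery $11,000.
Stacking rule: highest base plus 33% of each additional charge. Highest is bribery at $11,000. Additional: $1,600 × 33% = $528; $1,500 × 33% = $495. Combined base = $11,000 + $1,023 = $12,023.
Net percentage adjustment: +20% −25% +35% +100% = +130%. $12,023 × 2.3 = $27,652.90.
$27,652.90 is within the $700,000 maximum.
Rounded to the nearest dollar: $27,653.

$27,653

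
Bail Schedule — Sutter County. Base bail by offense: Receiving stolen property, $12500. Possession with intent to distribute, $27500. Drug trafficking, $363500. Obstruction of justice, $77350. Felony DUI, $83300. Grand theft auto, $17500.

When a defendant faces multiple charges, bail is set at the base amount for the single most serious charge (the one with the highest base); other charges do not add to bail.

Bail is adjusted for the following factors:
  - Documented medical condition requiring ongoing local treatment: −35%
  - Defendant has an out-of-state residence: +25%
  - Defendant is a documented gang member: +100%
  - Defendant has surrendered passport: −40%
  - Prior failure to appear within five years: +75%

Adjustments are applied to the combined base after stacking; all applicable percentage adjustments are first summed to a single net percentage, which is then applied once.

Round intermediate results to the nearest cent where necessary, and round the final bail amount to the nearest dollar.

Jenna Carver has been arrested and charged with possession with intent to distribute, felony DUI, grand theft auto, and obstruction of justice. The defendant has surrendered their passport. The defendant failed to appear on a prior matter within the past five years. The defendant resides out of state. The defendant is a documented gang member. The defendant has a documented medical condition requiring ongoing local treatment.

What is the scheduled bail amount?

$187425

Base amounts from the schedule: possession with intent to distribute $27500; felony DUI $83300; grand theft auto $17500; obstruction of justice $77350.
Stacking rule: use the highest base only. Highest is felony DUI at $83300. Combined base = $83300.
Net percentage adjustment: −35% +25% +100% −40% +75% = +125%. $83300 × 2.25 = $187425.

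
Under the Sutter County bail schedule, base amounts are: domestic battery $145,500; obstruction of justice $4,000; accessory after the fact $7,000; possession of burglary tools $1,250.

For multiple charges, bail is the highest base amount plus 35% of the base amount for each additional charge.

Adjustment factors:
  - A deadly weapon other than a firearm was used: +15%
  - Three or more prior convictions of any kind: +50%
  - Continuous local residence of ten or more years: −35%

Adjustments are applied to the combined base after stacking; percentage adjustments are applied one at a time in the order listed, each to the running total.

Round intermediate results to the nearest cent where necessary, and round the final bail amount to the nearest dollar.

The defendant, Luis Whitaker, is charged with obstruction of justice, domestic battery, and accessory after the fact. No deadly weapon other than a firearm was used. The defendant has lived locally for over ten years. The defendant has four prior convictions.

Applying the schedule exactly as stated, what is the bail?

Base amounts from the schedule: obstruction of justice $4,000; domestic battery $145,500; accessory after the fact $7,000.
Stacking rule: highest base plus 35% of each additional charge. Highest is domestic battery at $145,500. Additional: $4,000 × 35% = $1,400; $7,000 × 35% = $2,450. Combined base = $145,500 + $3,850 = $149,350.
Three or more prior convictions of any kind (+50%): $149,350 × 1.5 = $224,025.
Continuous local residence of ten or more years (−35%): $224,025 × 0.65 = $145,616.25.
Rounded to the nearest dollar: $145,616.

$145,616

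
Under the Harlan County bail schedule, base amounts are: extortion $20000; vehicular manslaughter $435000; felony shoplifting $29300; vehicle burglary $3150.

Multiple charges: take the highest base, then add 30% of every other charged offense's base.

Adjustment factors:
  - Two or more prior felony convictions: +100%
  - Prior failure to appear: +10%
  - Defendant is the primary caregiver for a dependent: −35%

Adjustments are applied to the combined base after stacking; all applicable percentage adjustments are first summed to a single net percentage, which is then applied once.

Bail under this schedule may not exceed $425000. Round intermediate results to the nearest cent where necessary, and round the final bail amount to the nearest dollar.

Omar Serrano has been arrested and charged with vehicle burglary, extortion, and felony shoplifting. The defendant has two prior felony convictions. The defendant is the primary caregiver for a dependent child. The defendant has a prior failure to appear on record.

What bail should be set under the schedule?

Base amounts from the schedule: vehicle burglary $3150; extortion $20000; felony shoplifting $29300.
Stacking rule: highest base plus 30% of each additional charge. Highest is felony shoplifting at $29300. Additional: $3150 × 30% = $945; $20000 × 30% = $6000. Combined base = $29300 + $6945 = $36245.
Net percentage adjustment: +100% +10% −35% = +75%. $36245 × 1.75 = $63428.75.
$63428.75 is within the $425000 maximum.
Rounded to the nearest dollar: $63429.

$63429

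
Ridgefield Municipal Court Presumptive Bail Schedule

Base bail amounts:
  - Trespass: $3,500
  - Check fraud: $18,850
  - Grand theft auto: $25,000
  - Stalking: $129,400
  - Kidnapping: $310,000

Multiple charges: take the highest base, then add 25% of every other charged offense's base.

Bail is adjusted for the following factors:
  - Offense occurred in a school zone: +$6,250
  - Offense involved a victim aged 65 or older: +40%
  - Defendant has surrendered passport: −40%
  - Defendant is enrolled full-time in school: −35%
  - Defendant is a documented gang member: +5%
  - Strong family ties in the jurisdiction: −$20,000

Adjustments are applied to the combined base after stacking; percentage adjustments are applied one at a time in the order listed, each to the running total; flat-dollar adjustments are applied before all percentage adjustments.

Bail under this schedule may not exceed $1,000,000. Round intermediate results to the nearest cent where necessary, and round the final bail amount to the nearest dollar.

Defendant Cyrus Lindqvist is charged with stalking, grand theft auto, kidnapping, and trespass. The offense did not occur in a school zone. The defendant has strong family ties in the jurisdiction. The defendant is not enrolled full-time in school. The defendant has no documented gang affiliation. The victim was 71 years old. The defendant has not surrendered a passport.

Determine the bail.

Base amounts from the schedule: stalking $129,400; grand theft auto $25,000; kidnapping $310,000; trespass $3,500.
Stacking rule: highest base plus 25% of each additional charge. Highest is kidnapping at $310,000. Additional: $129,400 × 25% = $32,350; $25,000 × 25% = $6,250; $3,500 × 25% = $875. Combined base = $310,000 + $39,475 = $349,475.
Strong family ties in the jurisdiction (−$20,000 flat): $349,475 − $20,000 = $329,475.
Offense involved a victim aged 65 or older (+40%): $329,475 × 1.4 = $461,265.
$461,265 is within the $1,000,000 maximum.

$461,265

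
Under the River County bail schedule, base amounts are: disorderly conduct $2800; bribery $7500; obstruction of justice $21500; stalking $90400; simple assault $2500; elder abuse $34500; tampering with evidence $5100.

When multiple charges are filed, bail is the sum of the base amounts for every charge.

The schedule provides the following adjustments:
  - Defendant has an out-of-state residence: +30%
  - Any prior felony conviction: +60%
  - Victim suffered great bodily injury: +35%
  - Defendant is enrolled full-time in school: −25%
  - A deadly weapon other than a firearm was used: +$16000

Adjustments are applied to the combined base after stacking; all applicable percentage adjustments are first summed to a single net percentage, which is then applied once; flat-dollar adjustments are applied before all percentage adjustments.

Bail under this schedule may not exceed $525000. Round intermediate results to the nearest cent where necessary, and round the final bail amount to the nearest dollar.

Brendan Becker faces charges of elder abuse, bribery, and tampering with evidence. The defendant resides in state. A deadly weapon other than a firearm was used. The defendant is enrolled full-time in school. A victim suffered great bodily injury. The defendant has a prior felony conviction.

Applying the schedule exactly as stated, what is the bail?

Base amounts from the schedule: elder abuse $34500; bribery $7500; tampering with evidence $5100.
Stacking rule: sum of all bases. $34500 + $7500 + $5100 = $47100.
A deadly weapon other than a firearm was used (+$16000 flat): $47100 + $16000 = $63100.
Net percentage adjustment: +60% +35% −25% = +70%. $63100 × 1.7 = $107270.
$107270 is within the $525000 maximum.

$107270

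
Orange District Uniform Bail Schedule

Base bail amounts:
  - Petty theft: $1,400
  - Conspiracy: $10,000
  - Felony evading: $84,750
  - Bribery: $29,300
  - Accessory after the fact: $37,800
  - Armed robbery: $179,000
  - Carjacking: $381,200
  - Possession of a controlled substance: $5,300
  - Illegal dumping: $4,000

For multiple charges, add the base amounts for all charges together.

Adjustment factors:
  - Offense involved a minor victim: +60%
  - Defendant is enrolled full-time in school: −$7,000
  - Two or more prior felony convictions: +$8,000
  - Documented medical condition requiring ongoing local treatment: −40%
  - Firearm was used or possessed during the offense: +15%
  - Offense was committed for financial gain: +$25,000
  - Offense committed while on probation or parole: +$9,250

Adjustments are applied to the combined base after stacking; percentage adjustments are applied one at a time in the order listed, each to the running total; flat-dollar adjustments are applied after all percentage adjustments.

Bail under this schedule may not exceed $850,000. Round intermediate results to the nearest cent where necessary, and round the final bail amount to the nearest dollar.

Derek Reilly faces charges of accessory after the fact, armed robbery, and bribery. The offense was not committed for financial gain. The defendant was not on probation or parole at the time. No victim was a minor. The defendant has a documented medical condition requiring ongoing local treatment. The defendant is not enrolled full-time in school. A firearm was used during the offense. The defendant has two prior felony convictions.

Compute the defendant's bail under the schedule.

Base amounts from the schedule: accessory after the fact $37,800; armed robbery $179,000; bribery $29,300.
Stacking rule: sum of all bases. $37,800 + $179,000 + $29,300 = $246,100.
Documented medical condition requiring ongoing local treatment (−40%): $246,100 × 0.6 = $147,660.
Firearm was used or possessed during the offense (+15%): $147,660 × 1.15 = $169,809.
Two or more prior felony convictions (+$8,000 flat): $169,809 + $8,000 = $177,809.
$177,809 is within the $850,000 maximum.

$177,809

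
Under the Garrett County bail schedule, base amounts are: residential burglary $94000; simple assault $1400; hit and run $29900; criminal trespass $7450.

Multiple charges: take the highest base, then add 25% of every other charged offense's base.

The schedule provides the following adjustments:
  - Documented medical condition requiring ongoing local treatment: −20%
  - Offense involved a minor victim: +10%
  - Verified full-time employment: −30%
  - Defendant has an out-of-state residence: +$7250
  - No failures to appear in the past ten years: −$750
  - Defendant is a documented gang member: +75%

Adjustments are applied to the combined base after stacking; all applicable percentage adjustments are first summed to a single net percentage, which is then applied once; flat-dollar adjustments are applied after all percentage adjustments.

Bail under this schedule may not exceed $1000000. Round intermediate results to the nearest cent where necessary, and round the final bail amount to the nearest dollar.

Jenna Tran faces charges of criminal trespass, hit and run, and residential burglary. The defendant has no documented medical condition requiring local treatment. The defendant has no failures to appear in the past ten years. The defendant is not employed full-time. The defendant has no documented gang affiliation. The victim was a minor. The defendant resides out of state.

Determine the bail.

Base amounts from the schedule: criminal trespass $7450; hit and run $29900; residential burglary $94000.
Stacking rule: highest base plus 25% of each additional charge. Highest is residential burglary at $94000. Additional: $7450 × 25% = $1862.50; $29900 × 25% = $7475. Combined base = $94000 + $9337.50 = $103337.50.
Offense involved a minor victim (+10%): $103337.50 × 1.1 = $113671.25.
Defendant has an out-of-state residence (+$7250 flat): $113671.25 + $7250 = $120921.25.
No failures to appear in the past ten years (−$750 flat): $120921.25 − $750 = $120171.25.
$120171.25 is within the $1000000 maximum.
Rounded to the nearest dollar: $120171.

$120171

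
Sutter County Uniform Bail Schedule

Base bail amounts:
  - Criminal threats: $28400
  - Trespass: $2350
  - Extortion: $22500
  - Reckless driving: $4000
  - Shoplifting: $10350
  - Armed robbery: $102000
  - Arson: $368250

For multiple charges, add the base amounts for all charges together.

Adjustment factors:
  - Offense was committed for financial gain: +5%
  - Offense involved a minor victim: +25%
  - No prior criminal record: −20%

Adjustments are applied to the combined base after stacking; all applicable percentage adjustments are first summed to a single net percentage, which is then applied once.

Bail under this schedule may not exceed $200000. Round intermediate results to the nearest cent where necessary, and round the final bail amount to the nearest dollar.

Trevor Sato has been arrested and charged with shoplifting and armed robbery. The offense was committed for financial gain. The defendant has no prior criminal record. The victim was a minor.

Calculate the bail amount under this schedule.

Base amounts from the schedule: shoplifting $10350; armed robbery $102000.
Stacking rule: sum of all bases. $10350 + $102000 = $112350.
Net percentage adjustment: +5% +25% −20% = +10%. $112350 × 1.1 = $123585.
$123585 is within the $200000 maximum.

$123585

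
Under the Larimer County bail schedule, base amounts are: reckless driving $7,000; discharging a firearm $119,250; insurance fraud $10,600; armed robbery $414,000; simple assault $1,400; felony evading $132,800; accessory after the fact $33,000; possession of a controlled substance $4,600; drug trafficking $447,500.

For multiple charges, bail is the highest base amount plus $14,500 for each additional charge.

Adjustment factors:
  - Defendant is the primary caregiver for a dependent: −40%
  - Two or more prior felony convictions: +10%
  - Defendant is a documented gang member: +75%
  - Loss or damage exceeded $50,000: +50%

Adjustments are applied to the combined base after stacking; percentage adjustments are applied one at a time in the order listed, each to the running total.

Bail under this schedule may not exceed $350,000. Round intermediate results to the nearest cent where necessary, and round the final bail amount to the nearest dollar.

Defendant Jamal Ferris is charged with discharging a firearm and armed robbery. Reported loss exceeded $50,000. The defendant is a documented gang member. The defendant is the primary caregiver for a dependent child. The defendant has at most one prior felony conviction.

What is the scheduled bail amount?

Base amounts from the schedule: discharging a firearm $119,250; armed robbery $414,000.
Stacking rule: highest base plus $14,500 per additional charge. Highest is armed robbery at $414,000; 1 additional charge → +$14,500. Combined base = $428,500.
Defendant is the primary caregiver for a dependent (−40%): $428,500 × 0.6 = $257,100.
Defendant is a documented gang member (+75%): $257,100 × 1.75 = $449,925.
Loss or damage exceeded $50,000 (+50%): $449,925 × 1.5 = $674,887.50.
Result $674,887.50 exceeds the maximum of $350,000; bail is capped at $350,000.

$350,000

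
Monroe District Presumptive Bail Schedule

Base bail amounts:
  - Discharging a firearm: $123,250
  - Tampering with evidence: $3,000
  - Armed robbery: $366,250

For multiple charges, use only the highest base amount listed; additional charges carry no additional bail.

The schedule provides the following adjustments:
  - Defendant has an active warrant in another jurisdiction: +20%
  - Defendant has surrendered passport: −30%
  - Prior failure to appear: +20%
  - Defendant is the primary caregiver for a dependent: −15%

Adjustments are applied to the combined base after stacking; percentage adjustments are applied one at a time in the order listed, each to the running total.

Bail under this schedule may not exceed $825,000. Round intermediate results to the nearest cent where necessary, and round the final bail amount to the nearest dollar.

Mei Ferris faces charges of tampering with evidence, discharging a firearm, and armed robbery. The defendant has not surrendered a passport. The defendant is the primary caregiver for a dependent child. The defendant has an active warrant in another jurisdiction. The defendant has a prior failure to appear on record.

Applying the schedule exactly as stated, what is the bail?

$448,290

Base amounts from the schedule: tampering with evidence $3,000; discharging a firearm $123,250; armed robbery $366,250.
Stacking rule: use the highest base only. Highest is armed robbery at $366,250. Combined base = $366,250.
Defendant has an active warrant in another jurisdiction (+20%): $366,250 × 1.2 = $439,500.
Prior failure to appear (+20%): $439,500 × 1.2 = $527,400.
Defendant is the primary caregiver for a dependent (−15%): $527,400 × 0.85 = $448,290.
$448,290 is within the $825,000 maximum.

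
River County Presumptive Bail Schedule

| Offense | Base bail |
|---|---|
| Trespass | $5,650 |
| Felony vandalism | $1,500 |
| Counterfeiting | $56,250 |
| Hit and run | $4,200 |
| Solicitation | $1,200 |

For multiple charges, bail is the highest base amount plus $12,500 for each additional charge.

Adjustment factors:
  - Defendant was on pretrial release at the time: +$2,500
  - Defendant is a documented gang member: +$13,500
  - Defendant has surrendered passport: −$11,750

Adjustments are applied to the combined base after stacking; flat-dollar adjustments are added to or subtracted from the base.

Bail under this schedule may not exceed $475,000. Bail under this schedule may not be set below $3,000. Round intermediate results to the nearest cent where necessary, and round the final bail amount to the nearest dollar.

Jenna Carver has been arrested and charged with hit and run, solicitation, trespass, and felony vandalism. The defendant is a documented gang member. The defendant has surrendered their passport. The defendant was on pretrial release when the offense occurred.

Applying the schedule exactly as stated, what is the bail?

Base amounts from the schedule: hit and run $4,200; solicitation $1,200; trespass $5,650; felony vandalism $1,500.
Stacking rule: highest base plus $12,500 per additional charge. Highest is trespass at $5,650; 3 additional charges → +$37,500. Combined base = $43,150.
Defendant was on pretrial release at the time (+$2,500 flat): $43,150 + $2,500 = $45,650.
Defendant is a documented gang member (+$13,500 flat): $45,650 + $13,500 = $59,150.
Defendant has surrendered passport (−$11,750 flat): $59,150 − $11,750 = $47,400.
$47,400 is within the $475,000 maximum.
$47,400 is at or above the $3,000 minimum.

$47,400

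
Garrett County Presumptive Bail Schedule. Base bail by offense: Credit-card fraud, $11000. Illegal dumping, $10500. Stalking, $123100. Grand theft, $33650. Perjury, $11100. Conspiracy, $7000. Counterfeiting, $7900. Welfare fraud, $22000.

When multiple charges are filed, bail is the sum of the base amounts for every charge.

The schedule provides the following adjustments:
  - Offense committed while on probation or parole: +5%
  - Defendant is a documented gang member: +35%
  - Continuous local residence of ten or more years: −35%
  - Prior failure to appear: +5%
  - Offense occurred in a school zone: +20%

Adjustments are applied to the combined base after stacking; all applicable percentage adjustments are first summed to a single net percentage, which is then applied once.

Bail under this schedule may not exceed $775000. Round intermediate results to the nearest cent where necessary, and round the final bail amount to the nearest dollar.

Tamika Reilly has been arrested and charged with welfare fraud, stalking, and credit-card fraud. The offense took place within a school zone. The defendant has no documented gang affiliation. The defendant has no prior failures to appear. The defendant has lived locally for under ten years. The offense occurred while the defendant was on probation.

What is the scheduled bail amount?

$195125

Base amounts from the schedule: welfare fraud $22000; stalking $123100; credit-card fraud $11000.
Stacking rule: sum of all bases. $22000 + $123100 + $11000 = $156100.
Net percentage adjustment: +5% +20% = +25%. $156100 × 1.25 = $195125.
$195125 is within the $775000 maximum.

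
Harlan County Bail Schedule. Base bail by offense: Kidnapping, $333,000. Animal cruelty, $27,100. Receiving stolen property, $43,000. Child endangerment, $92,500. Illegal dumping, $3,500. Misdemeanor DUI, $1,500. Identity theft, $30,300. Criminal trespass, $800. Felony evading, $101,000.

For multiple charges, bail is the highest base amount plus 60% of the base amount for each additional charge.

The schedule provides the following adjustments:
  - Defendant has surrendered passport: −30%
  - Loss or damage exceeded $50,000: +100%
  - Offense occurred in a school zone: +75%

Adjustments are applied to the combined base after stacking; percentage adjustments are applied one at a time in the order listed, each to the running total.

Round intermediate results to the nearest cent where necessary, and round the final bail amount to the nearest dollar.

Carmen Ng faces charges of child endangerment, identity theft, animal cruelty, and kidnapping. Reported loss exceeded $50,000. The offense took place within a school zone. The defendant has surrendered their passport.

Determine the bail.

Base amounts from the schedule: child endangerment $92,500; identity theft $30,300; animal cruelty $27,100; kidnapping $333,000.
Stacking rule: highest base plus 60% of each additional charge. Highest is kidnapping at $333,000. Additional: $92,500 × 60% = $55,500; $30,300 × 60% = $18,180; $27,100 × 60% = $16,260. Combined base = $333,000 + $89,940 = $422,940.
Defendant has surrendered passport (−30%): $422,940 × 0.7 = $296,058.
Loss or damage exceeded $50,000 (+100%): $296,058 × 2 = $592,116.
Offense occurred in a school zone (+75%): $592,116 × 1.75 = $1,036,203.

$1,036,203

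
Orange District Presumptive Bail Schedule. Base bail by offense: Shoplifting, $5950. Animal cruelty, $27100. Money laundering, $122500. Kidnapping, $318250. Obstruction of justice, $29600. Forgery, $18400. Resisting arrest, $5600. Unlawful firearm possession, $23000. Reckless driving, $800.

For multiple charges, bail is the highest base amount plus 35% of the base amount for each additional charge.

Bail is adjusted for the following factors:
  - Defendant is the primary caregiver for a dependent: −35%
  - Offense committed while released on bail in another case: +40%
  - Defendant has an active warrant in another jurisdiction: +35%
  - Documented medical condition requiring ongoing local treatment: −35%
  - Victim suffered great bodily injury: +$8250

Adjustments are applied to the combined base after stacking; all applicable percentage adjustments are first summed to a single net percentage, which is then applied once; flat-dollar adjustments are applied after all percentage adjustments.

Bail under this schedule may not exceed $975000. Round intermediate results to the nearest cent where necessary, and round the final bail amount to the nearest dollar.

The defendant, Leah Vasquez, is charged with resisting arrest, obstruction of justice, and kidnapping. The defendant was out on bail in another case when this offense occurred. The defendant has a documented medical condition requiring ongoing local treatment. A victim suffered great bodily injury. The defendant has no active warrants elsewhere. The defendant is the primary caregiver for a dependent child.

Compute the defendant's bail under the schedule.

$239649

Base amounts from the schedule: resisting arrest $5600; obstruction of justice $29600; kidnapping $318250.
Stacking rule: highest base plus 35% of each additional charge. Highest is kidnapping at $318250. Additional: $5600 × 35% = $1960; $29600 × 35% = $10360. Combined base = $318250 + $12320 = $330570.
Net percentage adjustment: −35% +40% −35% = −30%. $330570 × 0.7 = $231399.
Victim suffered great bodily injury (+$8250 flat): $231399 + $8250 = $239649.
$239649 is within the $975000 maximum.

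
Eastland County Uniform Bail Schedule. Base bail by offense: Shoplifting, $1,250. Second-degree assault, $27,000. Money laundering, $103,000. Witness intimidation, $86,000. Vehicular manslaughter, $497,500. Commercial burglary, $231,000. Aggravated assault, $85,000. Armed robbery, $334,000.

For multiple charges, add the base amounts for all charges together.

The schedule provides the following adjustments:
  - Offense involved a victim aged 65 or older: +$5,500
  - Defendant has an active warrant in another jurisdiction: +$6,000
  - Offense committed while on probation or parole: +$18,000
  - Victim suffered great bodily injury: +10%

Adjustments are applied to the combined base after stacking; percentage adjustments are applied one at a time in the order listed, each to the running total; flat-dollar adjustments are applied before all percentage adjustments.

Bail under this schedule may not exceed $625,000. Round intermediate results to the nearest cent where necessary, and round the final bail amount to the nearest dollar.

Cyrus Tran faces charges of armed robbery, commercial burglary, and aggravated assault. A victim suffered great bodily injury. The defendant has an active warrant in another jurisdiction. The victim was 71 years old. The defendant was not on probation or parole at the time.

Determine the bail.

$625,000

Base amounts from the schedule: armed robbery $334,000; commercial burglary $231,000; aggravated assault $85,000.
Stacking rule: sum of all bases. $334,000 + $231,000 + $85,000 = $650,000.
Offense involved a victim aged 65 or older (+$5,500 flat): $650,000 + $5,500 = $655,500.
Defendant has an active warrant in another jurisdiction (+$6,000 flat): $655,500 + $6,000 = $661,500.
Victim suffered great bodily injury (+10%): $661,500 × 1.1 = $727,650.
Result $727,650 exceeds the maximum of $625,000; bail is capped at $625,000.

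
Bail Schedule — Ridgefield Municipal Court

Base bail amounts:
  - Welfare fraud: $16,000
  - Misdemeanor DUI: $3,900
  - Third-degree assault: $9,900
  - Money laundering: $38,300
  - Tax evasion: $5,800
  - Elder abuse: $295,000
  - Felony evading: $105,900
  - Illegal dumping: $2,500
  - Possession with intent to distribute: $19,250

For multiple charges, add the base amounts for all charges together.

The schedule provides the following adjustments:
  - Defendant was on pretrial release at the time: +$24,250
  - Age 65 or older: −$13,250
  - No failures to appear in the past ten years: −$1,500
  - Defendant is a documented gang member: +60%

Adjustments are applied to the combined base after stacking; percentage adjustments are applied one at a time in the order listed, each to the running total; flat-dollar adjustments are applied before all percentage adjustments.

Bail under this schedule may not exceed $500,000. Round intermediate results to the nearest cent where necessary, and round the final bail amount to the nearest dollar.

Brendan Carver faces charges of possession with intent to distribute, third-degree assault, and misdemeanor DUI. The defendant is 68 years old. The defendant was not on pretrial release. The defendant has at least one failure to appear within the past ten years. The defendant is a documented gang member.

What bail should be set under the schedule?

$31,680

Base amounts from the schedule: possession with intent to distribute $19,250; third-degree assault $9,900; misdemeanor DUI $3,900.
Stacking rule: sum of all bases. $19,250 + $9,900 + $3,900 = $33,050.
Age 65 or older (−$13,250 flat): $33,050 − $13,250 = $19,800.
Defendant is a documented gang member (+60%): $19,800 × 1.6 = $31,680.
$31,680 is within the $500,000 maximum.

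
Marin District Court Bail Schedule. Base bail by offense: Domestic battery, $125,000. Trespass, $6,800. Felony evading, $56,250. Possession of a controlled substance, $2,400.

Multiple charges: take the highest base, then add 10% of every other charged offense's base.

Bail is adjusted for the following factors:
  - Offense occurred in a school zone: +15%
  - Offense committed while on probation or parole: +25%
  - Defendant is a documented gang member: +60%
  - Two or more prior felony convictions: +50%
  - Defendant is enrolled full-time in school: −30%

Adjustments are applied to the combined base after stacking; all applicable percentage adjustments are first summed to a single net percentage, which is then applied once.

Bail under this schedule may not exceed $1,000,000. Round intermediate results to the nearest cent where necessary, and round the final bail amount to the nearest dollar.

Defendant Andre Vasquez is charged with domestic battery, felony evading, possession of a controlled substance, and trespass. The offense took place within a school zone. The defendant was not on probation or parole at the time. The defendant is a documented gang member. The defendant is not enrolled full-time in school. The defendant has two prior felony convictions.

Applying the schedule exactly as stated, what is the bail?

Base amounts from the schedule: domestic battery $125,000; felony evading $56,250; possession of a controlled substance $2,400; trespass $6,800.
Stacking rule: highest base plus 10% of each additional charge. Highest is domestic battery at $125,000. Additional: $56,250 × 10% = $5,625; $2,400 × 10% = $240; $6,800 × 10% = $680. Combined base = $125,000 + $6,545 = $131,545.
Net percentage adjustment: +15% +60% +50% = +125%. $131,545 × 2.25 = $295,976.25.
$295,976.25 is within the $1,000,000 maximum.
Rounded to the nearest dollar: $295,976.

$295,976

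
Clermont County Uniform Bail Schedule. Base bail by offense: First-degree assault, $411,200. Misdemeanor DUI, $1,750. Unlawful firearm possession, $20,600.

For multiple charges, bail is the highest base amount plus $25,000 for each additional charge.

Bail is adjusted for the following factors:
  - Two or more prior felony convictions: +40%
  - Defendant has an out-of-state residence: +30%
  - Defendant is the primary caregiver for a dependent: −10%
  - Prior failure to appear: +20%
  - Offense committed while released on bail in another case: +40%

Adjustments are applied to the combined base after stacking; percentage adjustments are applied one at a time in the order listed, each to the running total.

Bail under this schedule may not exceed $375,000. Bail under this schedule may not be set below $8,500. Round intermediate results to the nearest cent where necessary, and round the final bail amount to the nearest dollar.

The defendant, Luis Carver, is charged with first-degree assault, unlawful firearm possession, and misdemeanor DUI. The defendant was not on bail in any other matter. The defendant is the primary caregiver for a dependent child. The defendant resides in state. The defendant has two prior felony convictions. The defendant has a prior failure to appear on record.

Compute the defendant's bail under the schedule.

Base amounts from the schedule: first-degree assault $411,200; unlawful firearm possession $20,600; misdemeanor DUI $1,750.
Stacking rule: highest base plus $25,000 per additional charge. Highest is first-degree assault at $411,200; 2 additional charges → +$50,000. Combined base = $461,200.
Two or more prior felony convictions (+40%): $461,200 × 1.4 = $645,680.
Defendant is the primary caregiver for a dependent (−10%): $645,680 × 0.9 = $581,112.
Prior failure to appear (+20%): $581,112 × 1.2 = $697,334.40.
Result $697,334.40 exceeds the maximum of $375,000; bail is capped at $375,000.
$375,000 is at or above the $8,500 minimum.

$375,000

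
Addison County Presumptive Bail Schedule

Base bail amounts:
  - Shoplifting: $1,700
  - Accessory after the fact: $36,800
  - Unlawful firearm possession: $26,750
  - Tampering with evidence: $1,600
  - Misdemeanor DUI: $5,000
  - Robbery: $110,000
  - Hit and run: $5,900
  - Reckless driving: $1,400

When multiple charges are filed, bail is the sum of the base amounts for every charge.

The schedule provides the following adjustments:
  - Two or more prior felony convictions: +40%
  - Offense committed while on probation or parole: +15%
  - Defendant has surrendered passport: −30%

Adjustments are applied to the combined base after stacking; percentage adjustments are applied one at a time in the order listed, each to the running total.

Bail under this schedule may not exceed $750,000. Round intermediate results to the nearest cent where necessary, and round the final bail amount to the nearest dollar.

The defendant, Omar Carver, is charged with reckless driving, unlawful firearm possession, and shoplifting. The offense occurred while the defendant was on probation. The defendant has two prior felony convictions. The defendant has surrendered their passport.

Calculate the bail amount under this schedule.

$33,641

Base amounts from the schedule: reckless driving $1,400; unlawful firearm possession $26,750; shoplifting $1,700.
Stacking rule: sum of all bases. $1,400 + $26,750 + $1,700 = $29,850.
Two or more prior felony convictions (+40%): $29,850 × 1.4 = $41,790.
Offense committed while on probation or parole (+15%): $41,790 × 1.15 = $48,058.50.
Defendant has surrendered passport (−30%): $48,058.50 × 0.7 = $33,640.95.
$33,640.95 is within the $750,000 maximum.
Rounded to the nearest dollar: $33,641.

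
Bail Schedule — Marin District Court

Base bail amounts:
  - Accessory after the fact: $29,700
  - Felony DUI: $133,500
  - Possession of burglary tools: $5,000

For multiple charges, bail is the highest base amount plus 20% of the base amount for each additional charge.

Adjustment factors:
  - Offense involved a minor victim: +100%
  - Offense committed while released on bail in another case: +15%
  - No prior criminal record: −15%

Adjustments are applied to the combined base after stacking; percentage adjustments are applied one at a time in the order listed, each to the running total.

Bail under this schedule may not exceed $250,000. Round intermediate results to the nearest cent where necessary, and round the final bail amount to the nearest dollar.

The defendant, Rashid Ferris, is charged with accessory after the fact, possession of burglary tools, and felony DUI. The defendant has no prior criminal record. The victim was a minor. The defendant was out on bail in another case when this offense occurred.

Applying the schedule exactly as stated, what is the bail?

Base amounts from the schedule: accessory after the fact $29,700; possession of burglary tools $5,000; felony DUI $133,500.
Stacking rule: highest base plus 20% of each additional charge. Highest is felony DUI at $133,500. Additional: $29,700 × 20% = $5,940; $5,000 × 20% = $1,000. Combined base = $133,500 + $6,940 = $140,440.
Offense involved a minor victim (+100%): $140,440 × 2 = $280,880.
Offense committed while released on bail in another case (+15%): $280,880 × 1.15 = $323,012.
No prior criminal record (−15%): $323,012 × 0.85 = $274,560.20.
Result $274,560.20 exceeds the maximum of $250,000; bail is capped at $250,000.

$250,000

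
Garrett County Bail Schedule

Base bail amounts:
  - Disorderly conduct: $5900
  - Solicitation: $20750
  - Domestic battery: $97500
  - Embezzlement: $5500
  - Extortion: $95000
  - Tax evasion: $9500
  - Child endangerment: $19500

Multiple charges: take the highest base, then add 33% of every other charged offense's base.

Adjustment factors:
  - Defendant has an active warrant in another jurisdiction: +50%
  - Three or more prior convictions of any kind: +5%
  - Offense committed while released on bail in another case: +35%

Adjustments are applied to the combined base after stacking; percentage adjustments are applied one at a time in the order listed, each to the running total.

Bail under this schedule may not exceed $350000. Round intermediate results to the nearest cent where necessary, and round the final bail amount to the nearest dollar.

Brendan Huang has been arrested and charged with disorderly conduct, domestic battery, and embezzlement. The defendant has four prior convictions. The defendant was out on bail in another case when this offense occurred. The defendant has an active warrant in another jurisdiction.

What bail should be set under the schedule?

Base amounts from the schedule: disorderly conduct $5900; domestic battery $97500; embezzlement $5500.
Stacking rule: highest base plus 33% of each additional charge. Highest is domestic battery at $97500. Additional: $5900 × 33% = $1947; $5500 × 33% = $1815. Combined base = $97500 + $3762 = $101262.
Defendant has an active warrant in another jurisdiction (+50%): $101262 × 1.5 = $151893.
Three or more prior convictions of any kind (+5%): $151893 × 1.05 = $159487.65.
Offense committed while released on bail in another case (+35%): $159487.65 × 1.35 = $215308.33.
$215308.33 is within the $350000 maximum.
Rounded to the nearest dollar: $215308.

$215308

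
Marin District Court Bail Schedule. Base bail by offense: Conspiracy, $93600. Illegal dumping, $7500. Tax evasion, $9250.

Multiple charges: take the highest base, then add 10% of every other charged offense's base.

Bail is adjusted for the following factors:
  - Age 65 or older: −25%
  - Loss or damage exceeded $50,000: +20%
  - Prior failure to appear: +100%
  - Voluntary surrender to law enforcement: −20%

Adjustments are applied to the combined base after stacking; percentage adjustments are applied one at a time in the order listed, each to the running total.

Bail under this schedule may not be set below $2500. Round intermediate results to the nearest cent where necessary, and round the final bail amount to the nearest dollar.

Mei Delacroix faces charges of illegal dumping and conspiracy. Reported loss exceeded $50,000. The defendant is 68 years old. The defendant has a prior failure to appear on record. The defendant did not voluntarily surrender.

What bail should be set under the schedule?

Base amounts from the schedule: illegal dumping $7500; conspiracy $93600.
Stacking rule: highest base plus 10% of each additional charge. Highest is conspiracy at $93600. Additional: $7500 × 10% = $750. Combined base = $93600 + $750 = $94350.
Age 65 or older (−25%): $94350 × 0.75 = $70762.50.
Loss or damage exceeded $50,000 (+20%): $70762.50 × 1.2 = $84915.
Prior failure to appear (+100%): $84915 × 2 = $169830.
$169830 is at or above the $2500 minimum.

$169830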